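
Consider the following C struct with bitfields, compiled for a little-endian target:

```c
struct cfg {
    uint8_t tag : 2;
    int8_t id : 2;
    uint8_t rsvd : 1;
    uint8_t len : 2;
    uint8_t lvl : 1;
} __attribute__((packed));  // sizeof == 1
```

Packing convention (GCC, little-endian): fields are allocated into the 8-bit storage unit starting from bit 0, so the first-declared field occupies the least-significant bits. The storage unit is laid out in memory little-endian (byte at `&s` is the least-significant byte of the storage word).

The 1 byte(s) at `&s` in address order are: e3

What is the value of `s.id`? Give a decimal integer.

0

[0]=0xe3 (little-endian) → word 0xe3
tag:2 @ bit 0 → (0xe3>>0)&0x3 = 0x3
id:2 @ bit 2 → (0xe3>>2)&0x3 = 0x0  ←
rsvd:1 @ bit 4 → (0xe3>>4)&0x1 = 0x0
len:2 @ bit 5 → (0xe3>>5)&0x3 = 0x3
lvl:1 @ bit 7 → (0xe3>>7)&0x1 = 0x1
id signed 2b, MSB=0: value = 0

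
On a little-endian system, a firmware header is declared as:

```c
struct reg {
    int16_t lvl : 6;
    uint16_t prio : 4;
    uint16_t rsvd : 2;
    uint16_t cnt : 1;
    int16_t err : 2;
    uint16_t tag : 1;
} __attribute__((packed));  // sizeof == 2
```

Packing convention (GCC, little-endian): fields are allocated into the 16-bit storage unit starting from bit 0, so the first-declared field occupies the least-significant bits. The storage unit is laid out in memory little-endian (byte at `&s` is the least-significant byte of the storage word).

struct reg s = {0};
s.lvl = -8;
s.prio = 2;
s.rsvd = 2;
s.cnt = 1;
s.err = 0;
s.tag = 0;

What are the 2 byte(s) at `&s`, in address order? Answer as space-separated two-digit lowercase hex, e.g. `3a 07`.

[0+:6] lvl=-8 & 0x3f = 0x38; word=0x0038
[6+:4] prio=2 & 0xf = 0x2; word=0x00b8
[10+:2] rsvd=2 & 0x3 = 0x2; word=0x08b8
[12+:1] cnt=1 & 0x1 = 0x1; word=0x18b8
[13+:2] err=0 & 0x3 = 0x0; word=0x18b8
[15+:1] tag=0 & 0x1 = 0x0; word=0x18b8
word = 0x18b8 → little-endian bytes:
  [0]=0xb8  [1]=0x18

b8 18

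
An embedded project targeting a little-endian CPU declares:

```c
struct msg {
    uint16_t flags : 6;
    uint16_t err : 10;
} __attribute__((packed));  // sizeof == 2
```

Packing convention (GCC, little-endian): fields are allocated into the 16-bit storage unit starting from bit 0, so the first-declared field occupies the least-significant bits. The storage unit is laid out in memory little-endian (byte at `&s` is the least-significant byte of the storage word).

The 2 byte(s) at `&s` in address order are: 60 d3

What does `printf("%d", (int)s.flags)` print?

32

[0]=0x60 [1]=0xd3 (little-endian) → word 0xd360
flags [0+:6] = (word>>0) & 0x3f = 32  ←
err [6+:10] = (word>>6) & 0x3ff = 845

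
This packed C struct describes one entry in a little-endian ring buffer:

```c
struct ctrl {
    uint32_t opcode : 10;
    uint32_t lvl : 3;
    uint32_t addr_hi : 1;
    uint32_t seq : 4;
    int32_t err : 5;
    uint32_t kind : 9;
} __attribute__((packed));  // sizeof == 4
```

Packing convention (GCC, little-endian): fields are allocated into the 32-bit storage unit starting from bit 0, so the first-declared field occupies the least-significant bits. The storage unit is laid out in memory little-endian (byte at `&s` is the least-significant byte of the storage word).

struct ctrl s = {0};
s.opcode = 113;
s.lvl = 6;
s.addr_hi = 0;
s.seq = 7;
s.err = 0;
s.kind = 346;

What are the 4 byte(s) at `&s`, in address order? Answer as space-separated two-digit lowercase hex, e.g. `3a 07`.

[0+:10] opcode=113 & 0x3ff = 0x71; word=0x00000071
[10+:3] lvl=6 & 0x7 = 0x6; word=0x00001871
[13+:1] addr_hi=0 & 0x1 = 0x0; word=0x00001871
[14+:4] seq=7 & 0xf = 0x7; word=0x0001d871
[18+:5] err=0 & 0x1f = 0x0; word=0x0001d871
[23+:9] kind=346 & 0x1ff = 0x15a; word=0xad01d871
word = 0xad01d871 → little-endian bytes:
  [0]=0x71  [1]=0xd8  [2]=0x01  [3]=0xad

71 d8 01 ad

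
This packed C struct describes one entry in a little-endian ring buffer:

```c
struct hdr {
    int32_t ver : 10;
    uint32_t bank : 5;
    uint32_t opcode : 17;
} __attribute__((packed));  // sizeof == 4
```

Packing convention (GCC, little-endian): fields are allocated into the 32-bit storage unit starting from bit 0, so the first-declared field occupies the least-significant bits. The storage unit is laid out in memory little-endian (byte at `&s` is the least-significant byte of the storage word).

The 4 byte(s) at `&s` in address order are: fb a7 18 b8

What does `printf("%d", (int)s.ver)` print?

[0]=0xfb [1]=0xa7 [2]=0x18 [3]=0xb8 (little-endian) → word 0xb818a7fb
ver [0+:10] = (word>>0) & 0x3ff = 1019  ←
bank [10+:5] = (word>>10) & 0x1f = 9
opcode [15+:17] = (word>>15) & 0x1ffff = 94257
ver signed 10b, MSB=1: 1019 - 1024 = -5

-5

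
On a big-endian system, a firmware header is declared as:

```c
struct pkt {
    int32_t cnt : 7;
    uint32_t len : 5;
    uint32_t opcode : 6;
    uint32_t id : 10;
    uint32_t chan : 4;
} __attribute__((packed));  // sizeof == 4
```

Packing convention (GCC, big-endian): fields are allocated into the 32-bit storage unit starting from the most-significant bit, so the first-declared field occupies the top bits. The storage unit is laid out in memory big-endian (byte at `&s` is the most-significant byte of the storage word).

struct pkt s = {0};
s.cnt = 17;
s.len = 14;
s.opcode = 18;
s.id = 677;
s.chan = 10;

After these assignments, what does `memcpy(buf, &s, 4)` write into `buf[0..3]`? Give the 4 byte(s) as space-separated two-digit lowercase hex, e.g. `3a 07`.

22 e4 aa 5a

cnt (7b) val=17 bits=0x11 at bit 25: 0x22000000
len (5b) val=14 bits=0xe at bit 20: 0x22e00000
opcode (6b) val=18 bits=0x12 at bit 14: 0x22e48000
id (10b) val=677 bits=0x2a5 at bit 4: 0x22e4aa50
chan (4b) val=10 bits=0xa at bit 0: 0x22e4aa5a
word = 0x22e4aa5a → big-endian bytes:
  [0]=0x22  [1]=0xe4  [2]=0xaa  [3]=0x5a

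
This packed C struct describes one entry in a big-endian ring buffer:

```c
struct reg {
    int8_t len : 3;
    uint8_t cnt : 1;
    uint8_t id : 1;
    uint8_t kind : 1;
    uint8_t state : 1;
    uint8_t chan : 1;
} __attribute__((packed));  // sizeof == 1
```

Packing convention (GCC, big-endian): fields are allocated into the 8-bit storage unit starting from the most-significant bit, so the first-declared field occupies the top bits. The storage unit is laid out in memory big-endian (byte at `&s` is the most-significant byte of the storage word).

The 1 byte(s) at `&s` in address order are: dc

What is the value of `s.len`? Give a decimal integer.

-2

[0]=0xdc (big-endian) → word 0xdc
len:3 @ bit 5 → (0xdc>>5)&0x7 = 0x6  ←
cnt:1 @ bit 4 → (0xdc>>4)&0x1 = 0x1
id:1 @ bit 3 → (0xdc>>3)&0x1 = 0x1
kind:1 @ bit 2 → (0xdc>>2)&0x1 = 0x1
state:1 @ bit 1 → (0xdc>>1)&0x1 = 0x0
chan:1 @ bit 0 → (0xdc>>0)&0x1 = 0x0
len signed 3b, MSB=1: 6 - 8 = -2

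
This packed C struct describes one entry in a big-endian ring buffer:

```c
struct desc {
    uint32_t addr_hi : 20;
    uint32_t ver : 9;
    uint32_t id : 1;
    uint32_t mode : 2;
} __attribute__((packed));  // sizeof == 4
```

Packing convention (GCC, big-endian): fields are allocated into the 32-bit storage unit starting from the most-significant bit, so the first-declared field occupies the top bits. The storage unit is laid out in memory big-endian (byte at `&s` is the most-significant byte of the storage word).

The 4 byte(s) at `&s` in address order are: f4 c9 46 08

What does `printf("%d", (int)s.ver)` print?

[0]=0xf4 [1]=0xc9 [2]=0x46 [3]=0x08 (big-endian) → word 0xf4c94608
addr_hi [12+:20] = (word>>12) & 0xfffff = 1002644
ver [3+:9] = (word>>3) & 0x1ff = 193  ←
id [2+:1] = (word>>2) & 0x1 = 0
mode [0+:2] = (word>>0) & 0x3 = 0

193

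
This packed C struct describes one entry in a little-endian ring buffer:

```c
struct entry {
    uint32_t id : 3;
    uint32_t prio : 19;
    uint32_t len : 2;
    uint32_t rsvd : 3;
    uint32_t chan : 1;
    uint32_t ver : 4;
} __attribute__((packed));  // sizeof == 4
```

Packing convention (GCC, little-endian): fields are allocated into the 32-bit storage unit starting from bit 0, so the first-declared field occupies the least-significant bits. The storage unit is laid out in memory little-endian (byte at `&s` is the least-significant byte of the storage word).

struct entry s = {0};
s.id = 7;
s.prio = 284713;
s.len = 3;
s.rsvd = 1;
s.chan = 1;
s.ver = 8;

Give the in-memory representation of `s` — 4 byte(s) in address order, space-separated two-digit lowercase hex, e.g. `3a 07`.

id (3b) val=7 bits=0x7 at bit 0: 0x00000007
prio (19b) val=284713 bits=0x45829 at bit 3: 0x0022c14f
len (2b) val=3 bits=0x3 at bit 22: 0x00e2c14f
rsvd (3b) val=1 bits=0x1 at bit 24: 0x01e2c14f
chan (1b) val=1 bits=0x1 at bit 27: 0x09e2c14f
ver (4b) val=8 bits=0x8 at bit 28: 0x89e2c14f
word = 0x89e2c14f → little-endian bytes:
  [0]=0x4f  [1]=0xc1  [2]=0xe2  [3]=0x89

4f c1 e2 89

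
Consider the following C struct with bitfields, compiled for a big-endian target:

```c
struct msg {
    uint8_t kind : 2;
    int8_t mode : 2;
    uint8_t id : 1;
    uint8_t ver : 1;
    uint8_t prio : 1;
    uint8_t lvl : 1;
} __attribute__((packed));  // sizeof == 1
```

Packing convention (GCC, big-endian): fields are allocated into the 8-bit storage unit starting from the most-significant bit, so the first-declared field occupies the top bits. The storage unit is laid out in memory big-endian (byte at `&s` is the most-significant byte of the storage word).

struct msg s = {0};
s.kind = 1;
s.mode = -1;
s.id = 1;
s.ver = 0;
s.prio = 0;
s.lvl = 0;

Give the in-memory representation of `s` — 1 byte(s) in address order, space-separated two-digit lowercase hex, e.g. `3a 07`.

78

[6+:2] kind=1 & 0x3 = 0x1; word=0x40
[4+:2] mode=-1 & 0x3 = 0x3; word=0x70
[3+:1] id=1 & 0x1 = 0x1; word=0x78
[2+:1] ver=0 & 0x1 = 0x0; word=0x78
[1+:1] prio=0 & 0x1 = 0x0; word=0x78
[0+:1] lvl=0 & 0x1 = 0x0; word=0x78
word = 0x78 → big-endian bytes:
  [0]=0x78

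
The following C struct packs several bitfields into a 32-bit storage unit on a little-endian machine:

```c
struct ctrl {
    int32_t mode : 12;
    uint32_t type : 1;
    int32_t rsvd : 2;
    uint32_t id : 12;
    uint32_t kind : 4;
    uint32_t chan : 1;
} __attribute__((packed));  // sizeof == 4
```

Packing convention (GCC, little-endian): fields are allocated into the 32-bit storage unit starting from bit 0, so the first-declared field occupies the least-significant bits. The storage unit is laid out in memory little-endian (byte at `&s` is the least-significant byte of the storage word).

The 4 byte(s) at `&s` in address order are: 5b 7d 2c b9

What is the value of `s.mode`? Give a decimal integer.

-677

[0]=0x5b [1]=0x7d [2]=0x2c [3]=0xb9 (little-endian) → word 0xb92c7d5b
mode:12 @ bit 0 → (0xb92c7d5b>>0)&0xfff = 0xd5b  ←
type:1 @ bit 12 → (0xb92c7d5b>>12)&0x1 = 0x1
rsvd:2 @ bit 13 → (0xb92c7d5b>>13)&0x3 = 0x3
id:12 @ bit 15 → (0xb92c7d5b>>15)&0xfff = 0x258
kind:4 @ bit 27 → (0xb92c7d5b>>27)&0xf = 0x7
chan:1 @ bit 31 → (0xb92c7d5b>>31)&0x1 = 0x1
mode signed 12b, MSB=1: 3419 - 4096 = -677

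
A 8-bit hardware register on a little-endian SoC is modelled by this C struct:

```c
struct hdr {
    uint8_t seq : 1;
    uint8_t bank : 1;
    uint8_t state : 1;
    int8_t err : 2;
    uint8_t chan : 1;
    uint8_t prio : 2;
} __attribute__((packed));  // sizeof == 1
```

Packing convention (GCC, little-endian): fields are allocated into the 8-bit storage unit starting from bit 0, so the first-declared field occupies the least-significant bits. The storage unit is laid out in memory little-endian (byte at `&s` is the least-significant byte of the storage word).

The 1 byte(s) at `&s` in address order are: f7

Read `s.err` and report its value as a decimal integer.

[0]=0xf7 (little-endian) → word 0xf7
seq:1 @ bit 0 → (0xf7>>0)&0x1 = 0x1
bank:1 @ bit 1 → (0xf7>>1)&0x1 = 0x1
state:1 @ bit 2 → (0xf7>>2)&0x1 = 0x1
err:2 @ bit 3 → (0xf7>>3)&0x3 = 0x2  ←
chan:1 @ bit 5 → (0xf7>>5)&0x1 = 0x1
prio:2 @ bit 6 → (0xf7>>6)&0x3 = 0x3
err signed 2b, MSB=1: 2 - 4 = -2

-2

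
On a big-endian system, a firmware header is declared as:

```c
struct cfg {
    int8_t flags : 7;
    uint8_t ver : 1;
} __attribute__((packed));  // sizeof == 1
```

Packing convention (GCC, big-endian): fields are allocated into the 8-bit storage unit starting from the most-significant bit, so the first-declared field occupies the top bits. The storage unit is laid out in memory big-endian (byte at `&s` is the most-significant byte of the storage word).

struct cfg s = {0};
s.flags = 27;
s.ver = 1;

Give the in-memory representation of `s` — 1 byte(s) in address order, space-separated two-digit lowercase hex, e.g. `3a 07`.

37

[1+:7] flags=27 & 0x7f = 0x1b; word=0x36
[0+:1] ver=1 & 0x1 = 0x1; word=0x37
word = 0x37 → big-endian bytes:
  [0]=0x37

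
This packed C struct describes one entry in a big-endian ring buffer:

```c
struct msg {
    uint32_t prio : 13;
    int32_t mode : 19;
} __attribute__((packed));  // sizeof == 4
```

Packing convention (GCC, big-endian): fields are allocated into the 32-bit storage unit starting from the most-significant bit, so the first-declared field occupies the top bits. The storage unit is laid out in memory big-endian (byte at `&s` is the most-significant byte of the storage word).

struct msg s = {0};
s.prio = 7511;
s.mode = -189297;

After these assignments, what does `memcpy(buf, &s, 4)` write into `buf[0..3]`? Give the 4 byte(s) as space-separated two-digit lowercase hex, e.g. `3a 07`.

ea bd 1c 8f

prio (13b) val=7511 bits=0x1d57 at bit 19: 0xeab80000
mode (19b) val=-189297 bits=0x51c8f at bit 0: 0xeabd1c8f
word = 0xeabd1c8f → big-endian bytes:
  [0]=0xea  [1]=0xbd  [2]=0x1c  [3]=0x8f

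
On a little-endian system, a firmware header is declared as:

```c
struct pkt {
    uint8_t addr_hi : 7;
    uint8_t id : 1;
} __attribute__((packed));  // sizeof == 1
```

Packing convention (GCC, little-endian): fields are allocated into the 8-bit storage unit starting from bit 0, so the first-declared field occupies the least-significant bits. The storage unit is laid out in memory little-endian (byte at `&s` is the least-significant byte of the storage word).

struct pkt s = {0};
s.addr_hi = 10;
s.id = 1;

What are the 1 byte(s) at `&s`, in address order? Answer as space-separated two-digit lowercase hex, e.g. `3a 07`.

addr_hi:7 = 10 → 0xa << 0 → word 0x0a
id:1 = 1 → 0x1 << 7 → word 0x8a
word = 0x8a → little-endian bytes:
  [0]=0x8a

8a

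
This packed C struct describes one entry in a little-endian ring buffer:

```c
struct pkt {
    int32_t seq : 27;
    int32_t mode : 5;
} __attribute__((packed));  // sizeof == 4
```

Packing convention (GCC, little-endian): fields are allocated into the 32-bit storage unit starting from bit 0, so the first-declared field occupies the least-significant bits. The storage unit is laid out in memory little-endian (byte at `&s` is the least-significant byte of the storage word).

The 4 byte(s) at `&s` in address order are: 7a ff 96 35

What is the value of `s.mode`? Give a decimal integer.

[0]=0x7a [1]=0xff [2]=0x96 [3]=0x35 (little-endian) → word 0x3596ff7a
seq [0+:27] = (word>>0) & 0x7ffffff = 93781882
mode [27+:5] = (word>>27) & 0x1f = 6  ←
mode signed 5b, MSB=0: value = 6

6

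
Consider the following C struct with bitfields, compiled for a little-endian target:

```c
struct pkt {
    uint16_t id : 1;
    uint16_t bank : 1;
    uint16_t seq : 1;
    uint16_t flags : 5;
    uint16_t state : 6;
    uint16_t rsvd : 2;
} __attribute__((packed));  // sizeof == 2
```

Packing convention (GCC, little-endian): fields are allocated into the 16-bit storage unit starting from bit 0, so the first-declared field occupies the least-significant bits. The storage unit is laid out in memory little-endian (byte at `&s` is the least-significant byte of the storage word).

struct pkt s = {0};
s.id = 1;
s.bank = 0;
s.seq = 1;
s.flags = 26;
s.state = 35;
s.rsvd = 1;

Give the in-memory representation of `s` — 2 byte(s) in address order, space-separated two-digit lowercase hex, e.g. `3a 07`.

d5 63

id (1b) val=1 bits=0x1 at bit 0: 0x0001
bank (1b) val=0 bits=0x0 at bit 1: 0x0001
seq (1b) val=1 bits=0x1 at bit 2: 0x0005
flags (5b) val=26 bits=0x1a at bit 3: 0x00d5
state (6b) val=35 bits=0x23 at bit 8: 0x23d5
rsvd (2b) val=1 bits=0x1 at bit 14: 0x63d5
word = 0x63d5 → little-endian bytes:
  [0]=0xd5  [1]=0x63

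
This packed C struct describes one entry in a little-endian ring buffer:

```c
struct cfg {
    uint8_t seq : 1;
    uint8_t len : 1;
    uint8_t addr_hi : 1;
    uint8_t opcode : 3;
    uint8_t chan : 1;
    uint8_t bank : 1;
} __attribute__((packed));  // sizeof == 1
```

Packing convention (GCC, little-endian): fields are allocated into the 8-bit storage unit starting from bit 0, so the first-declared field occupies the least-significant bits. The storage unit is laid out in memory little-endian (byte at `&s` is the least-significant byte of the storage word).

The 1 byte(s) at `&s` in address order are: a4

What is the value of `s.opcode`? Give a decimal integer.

4

[0]=0xa4 (little-endian) → word 0xa4
seq:1 @ bit 0 → (0xa4>>0)&0x1 = 0x0
len:1 @ bit 1 → (0xa4>>1)&0x1 = 0x0
addr_hi:1 @ bit 2 → (0xa4>>2)&0x1 = 0x1
opcode:3 @ bit 3 → (0xa4>>3)&0x7 = 0x4  ←
chan:1 @ bit 6 → (0xa4>>6)&0x1 = 0x0
bank:1 @ bit 7 → (0xa4>>7)&0x1 = 0x1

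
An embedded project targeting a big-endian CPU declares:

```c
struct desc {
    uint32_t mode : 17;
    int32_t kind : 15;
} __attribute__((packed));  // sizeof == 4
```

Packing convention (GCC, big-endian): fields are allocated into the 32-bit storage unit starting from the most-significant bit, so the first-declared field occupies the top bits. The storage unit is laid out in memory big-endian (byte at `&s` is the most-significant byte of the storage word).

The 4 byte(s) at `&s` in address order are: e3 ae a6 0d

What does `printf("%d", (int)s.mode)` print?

116573

[0]=0xe3 [1]=0xae [2]=0xa6 [3]=0x0d (big-endian) → word 0xe3aea60d
mode:17 @ bit 15 → (0xe3aea60d>>15)&0x1ffff = 0x1c75d  ←
kind:15 @ bit 0 → (0xe3aea60d>>0)&0x7fff = 0x260d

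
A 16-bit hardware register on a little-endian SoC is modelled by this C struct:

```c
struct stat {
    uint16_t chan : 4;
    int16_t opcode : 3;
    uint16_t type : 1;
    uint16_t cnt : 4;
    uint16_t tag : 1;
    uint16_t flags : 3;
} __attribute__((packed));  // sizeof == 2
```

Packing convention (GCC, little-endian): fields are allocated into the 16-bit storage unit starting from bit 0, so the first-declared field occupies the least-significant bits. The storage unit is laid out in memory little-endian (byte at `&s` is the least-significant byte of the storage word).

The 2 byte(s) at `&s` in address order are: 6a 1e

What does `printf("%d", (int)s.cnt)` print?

14

[0]=0x6a [1]=0x1e (little-endian) → word 0x1e6a
chan:4 @ bit 0 → (0x1e6a>>0)&0xf = 0xa
opcode:3 @ bit 4 → (0x1e6a>>4)&0x7 = 0x6
type:1 @ bit 7 → (0x1e6a>>7)&0x1 = 0x0
cnt:4 @ bit 8 → (0x1e6a>>8)&0xf = 0xe  ←
tag:1 @ bit 12 → (0x1e6a>>12)&0x1 = 0x1
flags:3 @ bit 13 → (0x1e6a>>13)&0x7 = 0x0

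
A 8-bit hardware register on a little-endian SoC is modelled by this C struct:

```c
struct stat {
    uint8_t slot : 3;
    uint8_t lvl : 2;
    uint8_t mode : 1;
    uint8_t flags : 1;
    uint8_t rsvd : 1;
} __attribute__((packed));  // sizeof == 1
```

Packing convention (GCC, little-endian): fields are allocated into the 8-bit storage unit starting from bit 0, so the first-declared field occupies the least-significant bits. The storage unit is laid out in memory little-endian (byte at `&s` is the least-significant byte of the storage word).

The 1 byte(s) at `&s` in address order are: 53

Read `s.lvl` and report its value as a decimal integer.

[0]=0x53 (little-endian) → word 0x53
slot:3 @ bit 0 → (0x53>>0)&0x7 = 0x3
lvl:2 @ bit 3 → (0x53>>3)&0x3 = 0x2  ←
mode:1 @ bit 5 → (0x53>>5)&0x1 = 0x0
flags:1 @ bit 6 → (0x53>>6)&0x1 = 0x1
rsvd:1 @ bit 7 → (0x53>>7)&0x1 = 0x0

2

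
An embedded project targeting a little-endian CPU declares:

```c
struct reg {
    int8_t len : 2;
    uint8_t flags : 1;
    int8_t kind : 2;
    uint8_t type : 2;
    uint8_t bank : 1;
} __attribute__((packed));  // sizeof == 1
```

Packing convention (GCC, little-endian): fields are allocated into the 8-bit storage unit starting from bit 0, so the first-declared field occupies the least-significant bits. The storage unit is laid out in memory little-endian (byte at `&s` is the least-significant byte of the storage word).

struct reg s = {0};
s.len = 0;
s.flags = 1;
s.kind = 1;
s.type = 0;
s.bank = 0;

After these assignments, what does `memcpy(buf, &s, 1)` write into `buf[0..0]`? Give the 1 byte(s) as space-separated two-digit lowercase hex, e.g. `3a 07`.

len:2 = 0 → 0x0 << 0 → word 0x00
flags:1 = 1 → 0x1 << 2 → word 0x04
kind:2 = 1 → 0x1 << 3 → word 0x0c
type:2 = 0 → 0x0 << 5 → word 0x0c
bank:1 = 0 → 0x0 << 7 → word 0x0c
word = 0x0c → little-endian bytes:
  [0]=0x0c

0c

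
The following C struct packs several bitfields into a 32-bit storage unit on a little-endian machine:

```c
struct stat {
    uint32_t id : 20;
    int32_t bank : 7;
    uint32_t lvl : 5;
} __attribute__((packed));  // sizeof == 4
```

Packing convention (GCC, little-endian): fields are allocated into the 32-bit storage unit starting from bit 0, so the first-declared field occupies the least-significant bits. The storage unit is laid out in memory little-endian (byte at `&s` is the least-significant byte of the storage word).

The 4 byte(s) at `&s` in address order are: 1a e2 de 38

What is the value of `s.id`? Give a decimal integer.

[0]=0x1a [1]=0xe2 [2]=0xde [3]=0x38 (little-endian) → word 0x38dee21a
id:20 @ bit 0 → (0x38dee21a>>0)&0xfffff = 0xee21a  ←
bank:7 @ bit 20 → (0x38dee21a>>20)&0x7f = 0xd
lvl:5 @ bit 27 → (0x38dee21a>>27)&0x1f = 0x7

975386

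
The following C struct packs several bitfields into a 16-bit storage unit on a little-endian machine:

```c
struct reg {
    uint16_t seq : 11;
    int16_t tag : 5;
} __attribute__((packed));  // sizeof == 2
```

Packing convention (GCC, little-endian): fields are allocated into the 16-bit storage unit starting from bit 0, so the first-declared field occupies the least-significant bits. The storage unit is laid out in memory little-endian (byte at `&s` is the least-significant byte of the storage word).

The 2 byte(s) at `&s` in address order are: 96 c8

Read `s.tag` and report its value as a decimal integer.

-7

[0]=0x96 [1]=0xc8 (little-endian) → word 0xc896
seq:11 @ bit 0 → (0xc896>>0)&0x7ff = 0x96
tag:5 @ bit 11 → (0xc896>>11)&0x1f = 0x19  ←
tag signed 5b, MSB=1: 25 - 32 = -7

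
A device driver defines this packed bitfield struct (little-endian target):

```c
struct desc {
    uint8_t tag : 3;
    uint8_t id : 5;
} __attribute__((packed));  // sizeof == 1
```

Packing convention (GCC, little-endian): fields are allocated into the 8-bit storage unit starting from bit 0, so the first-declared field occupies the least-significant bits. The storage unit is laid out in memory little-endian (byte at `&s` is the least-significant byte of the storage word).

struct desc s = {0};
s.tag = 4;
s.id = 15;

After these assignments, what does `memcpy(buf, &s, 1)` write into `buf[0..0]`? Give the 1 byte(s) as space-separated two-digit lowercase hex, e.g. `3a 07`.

7c

[0+:3] tag=4 & 0x7 = 0x4; word=0x04
[3+:5] id=15 & 0x1f = 0xf; word=0x7c
word = 0x7c → little-endian bytes:
  [0]=0x7c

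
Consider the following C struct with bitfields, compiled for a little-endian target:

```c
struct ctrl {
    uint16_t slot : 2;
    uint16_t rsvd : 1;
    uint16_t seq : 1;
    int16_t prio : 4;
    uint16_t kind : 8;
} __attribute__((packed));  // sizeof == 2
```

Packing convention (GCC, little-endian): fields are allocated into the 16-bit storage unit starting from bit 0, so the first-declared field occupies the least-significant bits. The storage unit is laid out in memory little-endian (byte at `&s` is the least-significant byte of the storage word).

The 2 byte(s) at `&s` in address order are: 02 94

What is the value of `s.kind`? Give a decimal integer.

[0]=0x02 [1]=0x94 (little-endian) → word 0x9402
slot:2 @ bit 0 → (0x9402>>0)&0x3 = 0x2
rsvd:1 @ bit 2 → (0x9402>>2)&0x1 = 0x0
seq:1 @ bit 3 → (0x9402>>3)&0x1 = 0x0
prio:4 @ bit 4 → (0x9402>>4)&0xf = 0x0
kind:8 @ bit 8 → (0x9402>>8)&0xff = 0x94  ←

148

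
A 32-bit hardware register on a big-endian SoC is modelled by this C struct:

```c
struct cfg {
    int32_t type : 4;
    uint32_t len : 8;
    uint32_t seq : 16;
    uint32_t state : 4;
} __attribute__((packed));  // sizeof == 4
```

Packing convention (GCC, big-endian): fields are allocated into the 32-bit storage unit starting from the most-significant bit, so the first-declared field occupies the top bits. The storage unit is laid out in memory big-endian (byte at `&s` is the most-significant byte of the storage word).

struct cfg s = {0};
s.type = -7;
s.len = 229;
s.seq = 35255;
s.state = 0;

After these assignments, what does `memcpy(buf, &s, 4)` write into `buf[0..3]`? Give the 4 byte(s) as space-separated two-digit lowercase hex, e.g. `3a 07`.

[28+:4] type=-7 & 0xf = 0x9; word=0x90000000
[20+:8] len=229 & 0xff = 0xe5; word=0x9e500000
[4+:16] seq=35255 & 0xffff = 0x89b7; word=0x9e589b70
[0+:4] state=0 & 0xf = 0x0; word=0x9e589b70
word = 0x9e589b70 → big-endian bytes:
  [0]=0x9e  [1]=0x58  [2]=0x9b  [3]=0x70

9e 58 9b 70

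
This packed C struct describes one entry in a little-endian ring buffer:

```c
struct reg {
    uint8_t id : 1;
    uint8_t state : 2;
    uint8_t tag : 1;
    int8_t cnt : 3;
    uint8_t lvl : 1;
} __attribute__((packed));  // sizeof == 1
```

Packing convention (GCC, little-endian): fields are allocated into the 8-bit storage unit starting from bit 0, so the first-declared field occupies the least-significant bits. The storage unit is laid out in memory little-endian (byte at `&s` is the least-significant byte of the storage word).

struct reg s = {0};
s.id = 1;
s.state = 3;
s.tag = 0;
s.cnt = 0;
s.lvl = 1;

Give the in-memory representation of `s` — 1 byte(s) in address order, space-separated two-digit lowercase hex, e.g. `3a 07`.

id (1b) val=1 bits=0x1 at bit 0: 0x01
state (2b) val=3 bits=0x3 at bit 1: 0x07
tag (1b) val=0 bits=0x0 at bit 3: 0x07
cnt (3b) val=0 bits=0x0 at bit 4: 0x07
lvl (1b) val=1 bits=0x1 at bit 7: 0x87
word = 0x87 → little-endian bytes:
  [0]=0x87

87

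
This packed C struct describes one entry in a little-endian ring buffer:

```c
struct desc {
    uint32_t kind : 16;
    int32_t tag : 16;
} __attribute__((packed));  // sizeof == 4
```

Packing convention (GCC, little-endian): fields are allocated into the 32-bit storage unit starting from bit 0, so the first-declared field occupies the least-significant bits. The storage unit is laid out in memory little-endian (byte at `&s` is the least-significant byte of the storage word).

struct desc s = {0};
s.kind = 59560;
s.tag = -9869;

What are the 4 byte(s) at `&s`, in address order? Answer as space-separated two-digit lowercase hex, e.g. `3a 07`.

kind (16b) val=59560 bits=0xe8a8 at bit 0: 0x0000e8a8
tag (16b) val=-9869 bits=0xd973 at bit 16: 0xd973e8a8
word = 0xd973e8a8 → little-endian bytes:
  [0]=0xa8  [1]=0xe8  [2]=0x73  [3]=0xd9

a8 e8 73 d9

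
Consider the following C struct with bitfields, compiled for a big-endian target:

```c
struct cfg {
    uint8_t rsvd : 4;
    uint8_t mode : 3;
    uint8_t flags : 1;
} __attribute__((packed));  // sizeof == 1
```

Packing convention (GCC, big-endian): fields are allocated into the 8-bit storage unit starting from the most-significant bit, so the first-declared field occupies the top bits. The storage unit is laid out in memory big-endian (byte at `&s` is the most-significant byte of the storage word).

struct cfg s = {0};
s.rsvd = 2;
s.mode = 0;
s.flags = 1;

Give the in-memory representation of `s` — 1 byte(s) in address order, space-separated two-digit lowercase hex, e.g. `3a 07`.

21

[4+:4] rsvd=2 & 0xf = 0x2; word=0x20
[1+:3] mode=0 & 0x7 = 0x0; word=0x20
[0+:1] flags=1 & 0x1 = 0x1; word=0x21
word = 0x21 → big-endian bytes:
  [0]=0x21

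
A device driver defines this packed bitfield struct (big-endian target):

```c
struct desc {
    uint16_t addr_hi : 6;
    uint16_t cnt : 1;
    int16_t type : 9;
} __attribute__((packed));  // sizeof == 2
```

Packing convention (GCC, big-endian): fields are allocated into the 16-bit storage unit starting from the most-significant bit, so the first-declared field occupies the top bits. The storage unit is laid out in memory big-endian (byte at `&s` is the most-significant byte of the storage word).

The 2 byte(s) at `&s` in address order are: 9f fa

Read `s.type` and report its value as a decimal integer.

[0]=0x9f [1]=0xfa (big-endian) → word 0x9ffa
addr_hi [10+:6] = (word>>10) & 0x3f = 39
cnt [9+:1] = (word>>9) & 0x1 = 1
type [0+:9] = (word>>0) & 0x1ff = 506  ←
type signed 9b, MSB=1: 506 - 512 = -6

-6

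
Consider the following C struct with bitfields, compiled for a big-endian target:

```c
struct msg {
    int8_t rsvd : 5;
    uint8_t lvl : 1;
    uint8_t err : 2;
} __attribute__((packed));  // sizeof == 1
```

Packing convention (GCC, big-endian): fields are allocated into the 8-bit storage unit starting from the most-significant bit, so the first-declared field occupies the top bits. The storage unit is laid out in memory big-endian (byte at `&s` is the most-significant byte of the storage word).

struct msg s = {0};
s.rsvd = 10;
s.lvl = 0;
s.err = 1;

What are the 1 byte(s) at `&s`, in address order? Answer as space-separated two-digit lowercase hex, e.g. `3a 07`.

rsvd (5b) val=10 bits=0xa at bit 3: 0x50
lvl (1b) val=0 bits=0x0 at bit 2: 0x50
err (2b) val=1 bits=0x1 at bit 0: 0x51
word = 0x51 → big-endian bytes:
  [0]=0x51

51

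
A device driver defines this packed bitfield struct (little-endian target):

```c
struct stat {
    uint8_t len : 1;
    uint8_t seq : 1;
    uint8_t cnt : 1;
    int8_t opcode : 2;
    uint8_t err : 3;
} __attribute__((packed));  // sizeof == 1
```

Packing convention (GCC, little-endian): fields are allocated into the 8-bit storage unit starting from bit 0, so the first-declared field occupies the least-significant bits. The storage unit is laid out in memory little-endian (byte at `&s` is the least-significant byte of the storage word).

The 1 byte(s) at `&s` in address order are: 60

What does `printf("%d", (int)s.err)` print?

3

[0]=0x60 (little-endian) → word 0x60
len:1 @ bit 0 → (0x60>>0)&0x1 = 0x0
seq:1 @ bit 1 → (0x60>>1)&0x1 = 0x0
cnt:1 @ bit 2 → (0x60>>2)&0x1 = 0x0
opcode:2 @ bit 3 → (0x60>>3)&0x3 = 0x0
err:3 @ bit 5 → (0x60>>5)&0x7 = 0x3  ←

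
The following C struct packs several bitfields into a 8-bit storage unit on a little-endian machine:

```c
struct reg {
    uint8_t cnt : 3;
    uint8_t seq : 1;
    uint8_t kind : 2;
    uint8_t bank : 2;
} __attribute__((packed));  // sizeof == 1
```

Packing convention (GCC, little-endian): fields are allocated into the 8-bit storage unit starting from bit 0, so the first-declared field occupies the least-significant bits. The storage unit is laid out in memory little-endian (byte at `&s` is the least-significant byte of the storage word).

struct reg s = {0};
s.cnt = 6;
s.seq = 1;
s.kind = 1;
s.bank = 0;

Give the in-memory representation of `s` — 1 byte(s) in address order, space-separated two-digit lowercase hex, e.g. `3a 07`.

1e

[0+:3] cnt=6 & 0x7 = 0x6; word=0x06
[3+:1] seq=1 & 0x1 = 0x1; word=0x0e
[4+:2] kind=1 & 0x3 = 0x1; word=0x1e
[6+:2] bank=0 & 0x3 = 0x0; word=0x1e
word = 0x1e → little-endian bytes:
  [0]=0x1e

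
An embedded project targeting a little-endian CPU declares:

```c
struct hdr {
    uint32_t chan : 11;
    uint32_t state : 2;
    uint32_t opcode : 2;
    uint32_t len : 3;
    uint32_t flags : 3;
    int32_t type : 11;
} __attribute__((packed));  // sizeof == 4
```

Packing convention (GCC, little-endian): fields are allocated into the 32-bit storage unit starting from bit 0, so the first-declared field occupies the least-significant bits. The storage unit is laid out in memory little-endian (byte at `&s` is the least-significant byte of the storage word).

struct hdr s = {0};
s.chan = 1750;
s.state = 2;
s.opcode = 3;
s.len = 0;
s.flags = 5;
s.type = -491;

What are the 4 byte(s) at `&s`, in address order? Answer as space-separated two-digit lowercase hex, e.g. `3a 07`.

[0+:11] chan=1750 & 0x7ff = 0x6d6; word=0x000006d6
[11+:2] state=2 & 0x3 = 0x2; word=0x000016d6
[13+:2] opcode=3 & 0x3 = 0x3; word=0x000076d6
[15+:3] len=0 & 0x7 = 0x0; word=0x000076d6
[18+:3] flags=5 & 0x7 = 0x5; word=0x001476d6
[21+:11] type=-491 & 0x7ff = 0x615; word=0xc2b476d6
word = 0xc2b476d6 → little-endian bytes:
  [0]=0xd6  [1]=0x76  [2]=0xb4  [3]=0xc2

d6 76 b4 c2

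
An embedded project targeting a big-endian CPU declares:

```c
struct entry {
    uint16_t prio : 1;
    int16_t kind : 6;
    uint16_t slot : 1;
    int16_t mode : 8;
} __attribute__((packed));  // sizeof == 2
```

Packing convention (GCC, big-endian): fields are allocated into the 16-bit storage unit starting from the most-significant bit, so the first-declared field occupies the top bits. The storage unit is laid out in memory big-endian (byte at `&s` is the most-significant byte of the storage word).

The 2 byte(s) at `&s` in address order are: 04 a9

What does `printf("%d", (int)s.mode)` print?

-87

[0]=0x04 [1]=0xa9 (big-endian) → word 0x04a9
prio:1 @ bit 15 → (0x04a9>>15)&0x1 = 0x0
kind:6 @ bit 9 → (0x04a9>>9)&0x3f = 0x2
slot:1 @ bit 8 → (0x04a9>>8)&0x1 = 0x0
mode:8 @ bit 0 → (0x04a9>>0)&0xff = 0xa9  ←
mode signed 8b, MSB=1: 169 - 256 = -87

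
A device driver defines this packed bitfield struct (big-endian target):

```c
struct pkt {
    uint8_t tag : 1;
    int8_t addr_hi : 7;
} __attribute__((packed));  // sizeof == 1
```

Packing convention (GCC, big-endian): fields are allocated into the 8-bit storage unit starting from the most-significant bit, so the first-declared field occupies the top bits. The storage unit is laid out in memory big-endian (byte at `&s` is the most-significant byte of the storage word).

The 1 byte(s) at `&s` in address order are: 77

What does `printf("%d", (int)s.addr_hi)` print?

-9

[0]=0x77 (big-endian) → word 0x77
tag [7+:1] = (word>>7) & 0x1 = 0
addr_hi [0+:7] = (word>>0) & 0x7f = 119  ←
addr_hi signed 7b, MSB=1: 119 - 128 = -9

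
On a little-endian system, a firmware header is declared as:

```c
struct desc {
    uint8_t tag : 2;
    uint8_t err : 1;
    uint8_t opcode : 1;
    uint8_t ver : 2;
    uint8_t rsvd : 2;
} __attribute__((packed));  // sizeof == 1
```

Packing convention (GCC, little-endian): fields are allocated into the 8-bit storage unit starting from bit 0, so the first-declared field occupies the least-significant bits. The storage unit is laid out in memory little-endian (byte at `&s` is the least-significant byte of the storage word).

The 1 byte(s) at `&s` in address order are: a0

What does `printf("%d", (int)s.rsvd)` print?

2

[0]=0xa0 (little-endian) → word 0xa0
tag [0+:2] = (word>>0) & 0x3 = 0
err [2+:1] = (word>>2) & 0x1 = 0
opcode [3+:1] = (word>>3) & 0x1 = 0
ver [4+:2] = (word>>4) & 0x3 = 2
rsvd [6+:2] = (word>>6) & 0x3 = 2  ←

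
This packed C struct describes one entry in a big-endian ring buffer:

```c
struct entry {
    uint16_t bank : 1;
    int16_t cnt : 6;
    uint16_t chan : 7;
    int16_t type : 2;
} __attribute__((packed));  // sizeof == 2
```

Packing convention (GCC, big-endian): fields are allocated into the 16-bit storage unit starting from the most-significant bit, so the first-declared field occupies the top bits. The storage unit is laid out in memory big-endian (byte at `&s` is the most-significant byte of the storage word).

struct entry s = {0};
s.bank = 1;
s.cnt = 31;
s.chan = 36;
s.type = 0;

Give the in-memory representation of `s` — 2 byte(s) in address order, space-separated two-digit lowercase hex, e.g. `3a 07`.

bank (1b) val=1 bits=0x1 at bit 15: 0x8000
cnt (6b) val=31 bits=0x1f at bit 9: 0xbe00
chan (7b) val=36 bits=0x24 at bit 2: 0xbe90
type (2b) val=0 bits=0x0 at bit 0: 0xbe90
word = 0xbe90 → big-endian bytes:
  [0]=0xbe  [1]=0x90

be 90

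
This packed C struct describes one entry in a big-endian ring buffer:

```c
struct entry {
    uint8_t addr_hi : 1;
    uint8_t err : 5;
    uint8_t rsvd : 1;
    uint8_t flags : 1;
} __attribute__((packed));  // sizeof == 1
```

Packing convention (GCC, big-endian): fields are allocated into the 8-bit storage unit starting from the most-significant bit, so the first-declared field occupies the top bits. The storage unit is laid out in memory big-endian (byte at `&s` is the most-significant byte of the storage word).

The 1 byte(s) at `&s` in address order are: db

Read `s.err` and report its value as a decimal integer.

22

[0]=0xdb (big-endian) → word 0xdb
addr_hi:1 @ bit 7 → (0xdb>>7)&0x1 = 0x1
err:5 @ bit 2 → (0xdb>>2)&0x1f = 0x16  ←
rsvd:1 @ bit 1 → (0xdb>>1)&0x1 = 0x1
flags:1 @ bit 0 → (0xdb>>0)&0x1 = 0x1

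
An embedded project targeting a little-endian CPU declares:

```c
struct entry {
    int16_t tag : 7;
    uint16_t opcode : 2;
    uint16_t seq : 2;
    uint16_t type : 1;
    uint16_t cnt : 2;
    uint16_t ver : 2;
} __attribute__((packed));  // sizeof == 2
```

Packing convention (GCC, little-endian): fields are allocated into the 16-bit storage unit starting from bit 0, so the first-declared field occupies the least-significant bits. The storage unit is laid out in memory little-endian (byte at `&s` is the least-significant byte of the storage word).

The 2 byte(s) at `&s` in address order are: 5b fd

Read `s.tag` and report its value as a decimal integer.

[0]=0x5b [1]=0xfd (little-endian) → word 0xfd5b
tag:7 @ bit 0 → (0xfd5b>>0)&0x7f = 0x5b  ←
opcode:2 @ bit 7 → (0xfd5b>>7)&0x3 = 0x2
seq:2 @ bit 9 → (0xfd5b>>9)&0x3 = 0x2
type:1 @ bit 11 → (0xfd5b>>11)&0x1 = 0x1
cnt:2 @ bit 12 → (0xfd5b>>12)&0x3 = 0x3
ver:2 @ bit 14 → (0xfd5b>>14)&0x3 = 0x3
tag signed 7b, MSB=1: 91 - 128 = -37

-37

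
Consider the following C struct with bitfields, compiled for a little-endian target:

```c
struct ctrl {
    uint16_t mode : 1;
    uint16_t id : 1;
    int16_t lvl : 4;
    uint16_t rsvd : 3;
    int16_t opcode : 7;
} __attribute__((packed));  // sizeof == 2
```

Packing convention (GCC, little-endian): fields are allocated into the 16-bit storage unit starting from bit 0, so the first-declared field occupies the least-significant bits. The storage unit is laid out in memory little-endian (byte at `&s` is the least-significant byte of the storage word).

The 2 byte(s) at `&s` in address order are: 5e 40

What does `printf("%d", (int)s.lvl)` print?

[0]=0x5e [1]=0x40 (little-endian) → word 0x405e
mode:1 @ bit 0 → (0x405e>>0)&0x1 = 0x0
id:1 @ bit 1 → (0x405e>>1)&0x1 = 0x1
lvl:4 @ bit 2 → (0x405e>>2)&0xf = 0x7  ←
rsvd:3 @ bit 6 → (0x405e>>6)&0x7 = 0x1
opcode:7 @ bit 9 → (0x405e>>9)&0x7f = 0x20
lvl signed 4b, MSB=0: value = 7

7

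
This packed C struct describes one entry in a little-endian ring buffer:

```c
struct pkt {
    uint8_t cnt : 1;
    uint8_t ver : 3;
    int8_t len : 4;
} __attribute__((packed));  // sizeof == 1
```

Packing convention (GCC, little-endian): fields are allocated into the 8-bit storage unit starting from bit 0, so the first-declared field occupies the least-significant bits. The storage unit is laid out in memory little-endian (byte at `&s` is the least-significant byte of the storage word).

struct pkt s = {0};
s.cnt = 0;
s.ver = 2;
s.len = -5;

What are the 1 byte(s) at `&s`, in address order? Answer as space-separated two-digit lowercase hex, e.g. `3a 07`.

[0+:1] cnt=0 & 0x1 = 0x0; word=0x00
[1+:3] ver=2 & 0x7 = 0x2; word=0x04
[4+:4] len=-5 & 0xf = 0xb; word=0xb4
word = 0xb4 → little-endian bytes:
  [0]=0xb4

b4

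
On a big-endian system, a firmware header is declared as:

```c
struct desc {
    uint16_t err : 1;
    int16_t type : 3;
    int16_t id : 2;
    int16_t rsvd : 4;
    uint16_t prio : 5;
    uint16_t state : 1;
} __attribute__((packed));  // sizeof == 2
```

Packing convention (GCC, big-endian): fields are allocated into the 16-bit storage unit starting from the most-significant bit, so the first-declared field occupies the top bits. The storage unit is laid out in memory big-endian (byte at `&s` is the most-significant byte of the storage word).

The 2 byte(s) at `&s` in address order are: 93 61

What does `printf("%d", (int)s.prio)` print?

16

[0]=0x93 [1]=0x61 (big-endian) → word 0x9361
err:1 @ bit 15 → (0x9361>>15)&0x1 = 0x1
type:3 @ bit 12 → (0x9361>>12)&0x7 = 0x1
id:2 @ bit 10 → (0x9361>>10)&0x3 = 0x0
rsvd:4 @ bit 6 → (0x9361>>6)&0xf = 0xd
prio:5 @ bit 1 → (0x9361>>1)&0x1f = 0x10  ←
state:1 @ bit 0 → (0x9361>>0)&0x1 = 0x1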